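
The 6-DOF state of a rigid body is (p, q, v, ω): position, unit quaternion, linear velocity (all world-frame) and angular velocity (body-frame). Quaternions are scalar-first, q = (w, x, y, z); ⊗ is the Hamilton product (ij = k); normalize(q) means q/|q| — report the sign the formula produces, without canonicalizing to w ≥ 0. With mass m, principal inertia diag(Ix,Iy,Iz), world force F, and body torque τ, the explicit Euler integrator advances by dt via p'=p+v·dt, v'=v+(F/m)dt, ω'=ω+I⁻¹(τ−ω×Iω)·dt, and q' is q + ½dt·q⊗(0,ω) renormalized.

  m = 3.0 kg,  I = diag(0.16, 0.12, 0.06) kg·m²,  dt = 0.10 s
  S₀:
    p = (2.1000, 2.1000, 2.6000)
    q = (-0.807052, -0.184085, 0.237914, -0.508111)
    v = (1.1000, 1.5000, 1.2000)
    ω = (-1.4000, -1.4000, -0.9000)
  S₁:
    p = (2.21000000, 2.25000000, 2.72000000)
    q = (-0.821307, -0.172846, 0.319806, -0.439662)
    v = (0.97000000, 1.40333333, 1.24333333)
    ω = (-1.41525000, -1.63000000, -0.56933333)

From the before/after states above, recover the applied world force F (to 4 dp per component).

F = (-3.9000, -2.9000, 1.3000)

velocity change Δv = (-0.13000000, -0.09666667, 0.04333333)
F = m·Δv/dt = (-3.9000, -2.9000, 1.3000)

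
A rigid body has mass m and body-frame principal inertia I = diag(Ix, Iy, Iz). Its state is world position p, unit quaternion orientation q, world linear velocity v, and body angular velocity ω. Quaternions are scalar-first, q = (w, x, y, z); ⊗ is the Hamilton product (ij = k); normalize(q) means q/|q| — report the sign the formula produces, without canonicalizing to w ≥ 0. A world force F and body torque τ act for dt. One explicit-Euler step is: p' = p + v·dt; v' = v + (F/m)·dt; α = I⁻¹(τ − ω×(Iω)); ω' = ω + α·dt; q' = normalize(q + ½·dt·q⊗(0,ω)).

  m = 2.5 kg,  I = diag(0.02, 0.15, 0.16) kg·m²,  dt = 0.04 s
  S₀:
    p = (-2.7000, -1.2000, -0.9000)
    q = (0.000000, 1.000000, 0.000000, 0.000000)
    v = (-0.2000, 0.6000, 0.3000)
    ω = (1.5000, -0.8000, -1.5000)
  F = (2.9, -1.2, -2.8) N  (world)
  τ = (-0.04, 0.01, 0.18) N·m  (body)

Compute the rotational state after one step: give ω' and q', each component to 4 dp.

gyro term ω×Iω = (0.0120, 0.3150, -0.1560)
angular accel α = (-2.6000, -2.0333, 2.1000)
new body rate ω' = (1.3960, -0.8813, -1.4160)
q⊗(0,ω) = (-1.5000000, 0.0000000, 1.5000000, -0.8000000)
q' = normalize(q + ½dt·q⊗(0,ω)) = (-0.0300, 0.9990, 0.0300, -0.0160)

ω' = (1.3960, -0.8813, -1.4160)
q' = (-0.0300, 0.9990, 0.0300, -0.0160)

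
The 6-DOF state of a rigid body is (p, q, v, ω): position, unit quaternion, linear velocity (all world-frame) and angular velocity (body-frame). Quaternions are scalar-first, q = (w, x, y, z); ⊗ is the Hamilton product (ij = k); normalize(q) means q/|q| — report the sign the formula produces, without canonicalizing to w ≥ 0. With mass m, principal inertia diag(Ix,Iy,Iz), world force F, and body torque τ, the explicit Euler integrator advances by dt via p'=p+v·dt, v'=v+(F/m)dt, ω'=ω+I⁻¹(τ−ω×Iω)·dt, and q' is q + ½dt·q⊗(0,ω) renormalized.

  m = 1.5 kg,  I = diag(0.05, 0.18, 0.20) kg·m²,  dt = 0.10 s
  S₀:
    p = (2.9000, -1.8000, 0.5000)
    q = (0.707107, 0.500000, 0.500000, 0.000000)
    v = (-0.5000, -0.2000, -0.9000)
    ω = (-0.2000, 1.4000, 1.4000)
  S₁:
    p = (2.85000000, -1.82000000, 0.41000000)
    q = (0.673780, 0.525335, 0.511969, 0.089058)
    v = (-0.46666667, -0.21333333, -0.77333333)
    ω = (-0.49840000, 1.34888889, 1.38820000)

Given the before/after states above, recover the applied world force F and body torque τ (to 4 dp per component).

ω₁ − ω₀ = (-0.29840000, -0.05111111, -0.01180000)
τ = I·(Δω/dt) + ω₀×(Iω₀) = (-0.1100, -0.0500, -0.0600)
velocity change Δv = (0.03333333, -0.01333333, 0.12666667)
applied force F = (0.5000, -0.2000, 1.9000)

F = (0.5000, -0.2000, 1.9000)
τ = (-0.1100, -0.0500, -0.0600)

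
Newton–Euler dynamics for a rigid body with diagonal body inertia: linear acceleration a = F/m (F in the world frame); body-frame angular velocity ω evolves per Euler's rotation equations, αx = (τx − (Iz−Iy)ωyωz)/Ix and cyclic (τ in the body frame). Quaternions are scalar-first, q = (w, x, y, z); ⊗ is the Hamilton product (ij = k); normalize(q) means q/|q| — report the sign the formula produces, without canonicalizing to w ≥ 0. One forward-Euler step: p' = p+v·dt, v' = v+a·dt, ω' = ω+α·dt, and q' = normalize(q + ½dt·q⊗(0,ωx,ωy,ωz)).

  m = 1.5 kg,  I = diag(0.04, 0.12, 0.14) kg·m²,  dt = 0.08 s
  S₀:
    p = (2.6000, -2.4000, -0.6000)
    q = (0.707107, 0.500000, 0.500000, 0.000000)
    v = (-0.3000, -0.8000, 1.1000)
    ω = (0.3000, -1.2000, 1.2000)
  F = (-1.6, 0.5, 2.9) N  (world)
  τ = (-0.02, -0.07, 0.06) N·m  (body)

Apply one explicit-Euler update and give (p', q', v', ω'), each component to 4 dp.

α = I⁻¹(τ − ω×Iω) = (0.2200, -0.2833, 0.6343)
ω + α·dt = (0.3176, -1.2227, 1.2507)
2q̇ = q⊗(0,ω) = (0.4500000, 0.8121321, -1.4485284, 0.0985284)
updated quaternion q' = (0.7234, 0.5312, 0.4410, 0.0039)
a = (-1.0667, 0.3333, 1.9333)
p' = p + v·dt = (2.5760, -2.4640, -0.5120)
v + (F/m)dt = (-0.3853, -0.7733, 1.2547)

p' = (2.5760, -2.4640, -0.5120)
q' = (0.7234, 0.5312, 0.4410, 0.0039)
v' = (-0.3853, -0.7733, 1.2547)
ω' = (0.3176, -1.2227, 1.2507)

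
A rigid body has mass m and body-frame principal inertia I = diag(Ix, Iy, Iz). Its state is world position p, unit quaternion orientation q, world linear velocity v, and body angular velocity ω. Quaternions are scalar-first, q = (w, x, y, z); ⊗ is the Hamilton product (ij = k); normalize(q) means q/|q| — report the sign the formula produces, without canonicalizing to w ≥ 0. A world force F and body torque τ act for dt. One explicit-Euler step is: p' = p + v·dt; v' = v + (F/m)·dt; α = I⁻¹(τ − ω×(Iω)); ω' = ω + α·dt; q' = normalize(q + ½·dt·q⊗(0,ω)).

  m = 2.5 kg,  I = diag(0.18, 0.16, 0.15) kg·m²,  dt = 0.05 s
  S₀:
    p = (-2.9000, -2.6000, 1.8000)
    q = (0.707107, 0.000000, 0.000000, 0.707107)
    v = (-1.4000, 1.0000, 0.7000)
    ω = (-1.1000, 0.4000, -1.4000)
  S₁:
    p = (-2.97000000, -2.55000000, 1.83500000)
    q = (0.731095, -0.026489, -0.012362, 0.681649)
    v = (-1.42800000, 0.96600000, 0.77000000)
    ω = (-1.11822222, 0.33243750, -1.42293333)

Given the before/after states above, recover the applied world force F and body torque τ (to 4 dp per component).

F = (-1.4000, -1.7000, 3.5000)
τ = (-0.0600, -0.1700, -0.0600)

velocity change Δv = (-0.02800000, -0.03400000, 0.07000000)
applied force F = (-1.4000, -1.7000, 3.5000)
ω₁ − ω₀ = (-0.01822222, -0.06756250, -0.02293333)
I·α + gyro = (-0.0600, -0.1700, -0.0600)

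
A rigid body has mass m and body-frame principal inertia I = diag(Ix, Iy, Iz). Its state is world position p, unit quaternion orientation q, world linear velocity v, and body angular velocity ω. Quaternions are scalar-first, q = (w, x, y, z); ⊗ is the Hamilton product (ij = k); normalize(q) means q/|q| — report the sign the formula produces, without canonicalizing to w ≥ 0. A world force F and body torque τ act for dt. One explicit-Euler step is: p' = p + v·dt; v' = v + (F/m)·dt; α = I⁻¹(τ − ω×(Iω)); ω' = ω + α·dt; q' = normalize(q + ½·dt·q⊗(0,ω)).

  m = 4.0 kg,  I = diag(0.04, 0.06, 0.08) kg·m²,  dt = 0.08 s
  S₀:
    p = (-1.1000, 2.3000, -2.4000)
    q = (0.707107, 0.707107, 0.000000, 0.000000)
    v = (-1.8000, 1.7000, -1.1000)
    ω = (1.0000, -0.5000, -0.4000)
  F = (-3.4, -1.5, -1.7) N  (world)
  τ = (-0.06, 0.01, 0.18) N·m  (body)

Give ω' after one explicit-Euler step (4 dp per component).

ω' = (0.8720, -0.5080, -0.2100)

gyro term ω×Iω = (0.0040, 0.0160, -0.0100)
(τ − ω×Iω)/I = (-1.6000, -0.1000, 2.3750)
new body rate ω' = (0.8720, -0.5080, -0.2100)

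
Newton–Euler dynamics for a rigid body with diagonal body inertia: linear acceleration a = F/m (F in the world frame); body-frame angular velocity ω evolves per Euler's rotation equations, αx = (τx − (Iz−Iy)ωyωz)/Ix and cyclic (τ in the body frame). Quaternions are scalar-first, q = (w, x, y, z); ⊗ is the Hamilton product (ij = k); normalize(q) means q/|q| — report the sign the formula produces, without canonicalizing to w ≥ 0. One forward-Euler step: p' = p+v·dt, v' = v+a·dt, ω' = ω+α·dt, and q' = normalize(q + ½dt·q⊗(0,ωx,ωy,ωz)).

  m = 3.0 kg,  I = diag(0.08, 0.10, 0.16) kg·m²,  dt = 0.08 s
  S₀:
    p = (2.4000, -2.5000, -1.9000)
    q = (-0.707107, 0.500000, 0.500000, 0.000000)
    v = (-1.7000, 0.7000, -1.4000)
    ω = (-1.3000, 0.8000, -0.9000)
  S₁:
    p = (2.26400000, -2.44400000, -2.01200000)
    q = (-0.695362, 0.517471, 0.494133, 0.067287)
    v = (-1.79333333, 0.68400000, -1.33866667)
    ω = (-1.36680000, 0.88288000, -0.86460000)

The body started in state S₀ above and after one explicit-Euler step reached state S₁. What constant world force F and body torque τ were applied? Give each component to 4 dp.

v₁ − v₀ = (-0.09333333, -0.01600000, 0.06133333)
applied force F = (-3.5000, -0.6000, 2.3000)
rate change Δω = (-0.06680000, 0.08288000, 0.03540000)
ω₀×(Iω₀) = (-0.0432, -0.0936, -0.0208)
applied torque τ = (-0.1100, 0.0100, 0.0500)

F = (-3.5000, -0.6000, 2.3000)
τ = (-0.1100, 0.0100, 0.0500)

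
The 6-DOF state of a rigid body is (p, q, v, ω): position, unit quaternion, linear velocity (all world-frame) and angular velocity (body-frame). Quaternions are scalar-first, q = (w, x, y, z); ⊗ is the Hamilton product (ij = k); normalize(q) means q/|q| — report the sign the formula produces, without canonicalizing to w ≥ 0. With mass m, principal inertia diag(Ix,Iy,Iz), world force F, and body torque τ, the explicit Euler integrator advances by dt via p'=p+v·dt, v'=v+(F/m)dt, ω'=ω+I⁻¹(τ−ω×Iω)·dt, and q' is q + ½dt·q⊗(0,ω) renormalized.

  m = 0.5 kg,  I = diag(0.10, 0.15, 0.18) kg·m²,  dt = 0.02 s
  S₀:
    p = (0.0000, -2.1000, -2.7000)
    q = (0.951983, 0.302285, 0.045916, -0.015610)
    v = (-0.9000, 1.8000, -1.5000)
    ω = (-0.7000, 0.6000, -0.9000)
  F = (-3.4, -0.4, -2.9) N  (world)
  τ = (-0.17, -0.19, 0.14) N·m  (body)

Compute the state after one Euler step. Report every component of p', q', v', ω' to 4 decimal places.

p' = (-0.0180, -2.0640, -2.7300)
q' = (0.9536, 0.2953, 0.0545, -0.0220)
v' = (-1.0360, 1.7840, -1.6160)
ω' = (-0.7308, 0.5814, -0.8821)

precession coupling ω×(Iω) = (-0.0162, -0.0504, -0.0210)
(τ − ω×Iω)/I = (-1.5380, -0.9307, 0.8944)
ω' = ω + α·dt = (-0.7308, 0.5814, -0.8821)
2q̇ = q⊗(0,ω) = (0.1700009, -0.6983465, 0.8541733, -0.6432725)
updated quaternion q' = (0.9536, 0.2953, 0.0545, -0.0220)
linear accel F/m = (-6.8000, -0.8000, -5.8000)
p' = p + v·dt = (-0.0180, -2.0640, -2.7300)
new velocity v' = (-1.0360, 1.7840, -1.6160)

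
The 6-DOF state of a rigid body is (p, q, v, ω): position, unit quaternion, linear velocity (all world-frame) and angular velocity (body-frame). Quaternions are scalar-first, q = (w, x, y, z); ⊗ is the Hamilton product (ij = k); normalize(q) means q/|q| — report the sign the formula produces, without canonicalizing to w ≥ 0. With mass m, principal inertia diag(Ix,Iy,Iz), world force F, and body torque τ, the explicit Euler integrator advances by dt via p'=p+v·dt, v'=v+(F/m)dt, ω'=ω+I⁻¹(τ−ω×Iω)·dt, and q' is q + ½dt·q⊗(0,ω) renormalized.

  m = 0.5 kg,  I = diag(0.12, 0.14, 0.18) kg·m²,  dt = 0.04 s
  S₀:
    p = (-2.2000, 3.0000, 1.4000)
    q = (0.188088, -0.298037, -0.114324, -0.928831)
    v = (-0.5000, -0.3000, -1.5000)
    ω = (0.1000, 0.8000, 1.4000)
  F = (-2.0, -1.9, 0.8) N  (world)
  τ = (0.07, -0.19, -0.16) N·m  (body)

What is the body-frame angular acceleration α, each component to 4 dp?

α = (0.2100, -1.2971, -0.8978)

ω×(Iω) gyroscopic = (0.0448, -0.0084, 0.0016)
angular accel α = (0.2100, -1.2971, -0.8978)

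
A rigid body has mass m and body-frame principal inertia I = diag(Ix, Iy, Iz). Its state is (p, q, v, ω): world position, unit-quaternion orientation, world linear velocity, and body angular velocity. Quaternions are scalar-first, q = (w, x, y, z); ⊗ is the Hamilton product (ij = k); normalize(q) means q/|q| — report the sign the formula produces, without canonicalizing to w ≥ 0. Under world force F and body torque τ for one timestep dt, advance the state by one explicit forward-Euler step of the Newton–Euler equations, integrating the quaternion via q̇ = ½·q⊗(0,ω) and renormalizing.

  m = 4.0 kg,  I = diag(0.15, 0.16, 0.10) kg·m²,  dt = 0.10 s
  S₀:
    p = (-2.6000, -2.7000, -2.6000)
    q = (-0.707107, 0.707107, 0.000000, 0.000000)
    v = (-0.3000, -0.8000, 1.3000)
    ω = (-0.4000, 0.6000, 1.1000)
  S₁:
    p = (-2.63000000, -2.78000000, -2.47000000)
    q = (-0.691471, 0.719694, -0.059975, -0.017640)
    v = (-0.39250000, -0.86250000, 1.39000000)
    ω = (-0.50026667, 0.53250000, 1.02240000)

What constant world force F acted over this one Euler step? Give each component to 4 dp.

velocity change Δv = (-0.09250000, -0.06250000, 0.09000000)
F = m·Δv/dt = (-3.7000, -2.5000, 3.6000)

F = (-3.7000, -2.5000, 3.6000)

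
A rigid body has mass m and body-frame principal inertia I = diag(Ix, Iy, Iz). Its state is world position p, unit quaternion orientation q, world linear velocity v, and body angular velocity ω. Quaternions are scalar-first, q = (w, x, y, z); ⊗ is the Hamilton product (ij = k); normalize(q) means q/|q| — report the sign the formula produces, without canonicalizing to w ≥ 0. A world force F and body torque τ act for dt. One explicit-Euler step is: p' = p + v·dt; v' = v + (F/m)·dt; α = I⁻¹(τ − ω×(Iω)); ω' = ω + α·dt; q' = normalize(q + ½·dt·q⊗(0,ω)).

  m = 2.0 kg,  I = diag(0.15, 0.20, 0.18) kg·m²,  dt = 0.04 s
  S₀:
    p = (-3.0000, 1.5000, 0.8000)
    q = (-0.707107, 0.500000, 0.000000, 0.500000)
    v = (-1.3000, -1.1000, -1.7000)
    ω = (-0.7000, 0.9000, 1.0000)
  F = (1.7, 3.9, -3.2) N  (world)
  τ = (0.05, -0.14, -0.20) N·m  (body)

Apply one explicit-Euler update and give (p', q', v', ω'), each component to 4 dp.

p' = (-3.0520, 1.4560, 0.7320)
q' = (-0.7098, 0.5007, -0.0297, 0.4946)
v' = (-1.2660, -1.0220, -1.7640)
ω' = (-0.6819, 0.8678, 0.9626)

precession coupling ω×(Iω) = (-0.0180, 0.0210, -0.0315)
angular accel α = (0.4533, -0.8050, -0.9361)
new body rate ω' = (-0.6819, 0.8678, 0.9626)
Hamilton product q⊗(0,ω) = (-0.1500000, 0.0449749, -1.4863963, -0.2571070)
updated quaternion q' = (-0.7098, 0.5007, -0.0297, 0.4946)
a = F/m = (0.8500, 1.9500, -1.6000)
p + v·dt = (-3.0520, 1.4560, 0.7320)
v + (F/m)dt = (-1.2660, -1.0220, -1.7640)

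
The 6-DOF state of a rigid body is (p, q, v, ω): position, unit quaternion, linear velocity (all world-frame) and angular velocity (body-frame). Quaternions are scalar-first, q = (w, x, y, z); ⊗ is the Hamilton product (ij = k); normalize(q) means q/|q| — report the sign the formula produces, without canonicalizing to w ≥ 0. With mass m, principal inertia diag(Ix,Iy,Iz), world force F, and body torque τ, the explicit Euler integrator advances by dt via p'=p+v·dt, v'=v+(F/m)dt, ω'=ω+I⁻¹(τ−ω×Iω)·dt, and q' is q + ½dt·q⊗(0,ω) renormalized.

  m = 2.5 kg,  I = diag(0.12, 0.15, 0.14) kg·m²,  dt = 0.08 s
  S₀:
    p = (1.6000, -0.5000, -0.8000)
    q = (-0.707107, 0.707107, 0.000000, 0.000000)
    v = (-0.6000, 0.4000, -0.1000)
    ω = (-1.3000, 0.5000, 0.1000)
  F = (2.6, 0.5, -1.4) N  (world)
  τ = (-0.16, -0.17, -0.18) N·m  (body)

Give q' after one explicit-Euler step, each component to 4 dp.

Hamilton product q⊗(0,ω) = (0.9192391, 0.9192391, -0.4242642, 0.2828428)
q + ½dt·q⊗(0,ω), renormalized = (-0.6693, 0.7427, -0.0169, 0.0113)

q' = (-0.6693, 0.7427, -0.0169, 0.0113)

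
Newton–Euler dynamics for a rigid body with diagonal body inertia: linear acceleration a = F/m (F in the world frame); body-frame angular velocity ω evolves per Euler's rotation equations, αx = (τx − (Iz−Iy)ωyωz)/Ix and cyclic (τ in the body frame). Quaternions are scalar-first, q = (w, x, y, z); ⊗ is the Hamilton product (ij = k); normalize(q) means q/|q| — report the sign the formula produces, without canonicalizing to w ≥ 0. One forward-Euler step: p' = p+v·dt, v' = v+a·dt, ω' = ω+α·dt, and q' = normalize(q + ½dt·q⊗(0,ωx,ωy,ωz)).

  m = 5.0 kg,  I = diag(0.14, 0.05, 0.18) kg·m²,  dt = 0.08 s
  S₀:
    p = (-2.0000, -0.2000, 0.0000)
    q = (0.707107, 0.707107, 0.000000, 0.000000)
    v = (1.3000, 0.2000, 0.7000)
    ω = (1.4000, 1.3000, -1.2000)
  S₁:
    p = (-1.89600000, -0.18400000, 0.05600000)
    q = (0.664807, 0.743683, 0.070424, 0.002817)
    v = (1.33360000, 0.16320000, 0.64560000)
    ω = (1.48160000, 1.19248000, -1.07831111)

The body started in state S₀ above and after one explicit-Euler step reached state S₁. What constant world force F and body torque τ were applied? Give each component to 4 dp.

Δω = ω₁−ω₀ = (0.08160000, -0.10752000, 0.12168889)
applied torque τ = (-0.0600, 0.0000, 0.1100)
v₁ − v₀ = (0.03360000, -0.03680000, -0.05440000)
m·(v₁−v₀)/dt = (2.1000, -2.3000, -3.4000)

F = (2.1000, -2.3000, -3.4000)
τ = (-0.0600, 0.0000, 0.1100)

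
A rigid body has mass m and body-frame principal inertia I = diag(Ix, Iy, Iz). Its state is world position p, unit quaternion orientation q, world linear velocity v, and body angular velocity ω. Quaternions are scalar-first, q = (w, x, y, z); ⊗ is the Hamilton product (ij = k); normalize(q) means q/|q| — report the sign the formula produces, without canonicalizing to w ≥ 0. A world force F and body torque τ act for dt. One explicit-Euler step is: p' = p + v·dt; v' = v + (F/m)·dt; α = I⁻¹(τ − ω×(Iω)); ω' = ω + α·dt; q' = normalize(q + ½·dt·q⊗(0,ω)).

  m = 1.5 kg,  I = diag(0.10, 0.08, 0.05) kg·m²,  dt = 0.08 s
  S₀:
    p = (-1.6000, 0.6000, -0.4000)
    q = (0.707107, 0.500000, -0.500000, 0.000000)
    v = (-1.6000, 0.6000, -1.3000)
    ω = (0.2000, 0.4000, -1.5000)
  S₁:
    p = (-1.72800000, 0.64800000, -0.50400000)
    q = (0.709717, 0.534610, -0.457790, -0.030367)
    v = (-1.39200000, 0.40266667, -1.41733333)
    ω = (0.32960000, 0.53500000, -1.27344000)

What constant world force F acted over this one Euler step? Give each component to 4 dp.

F = (3.9000, -3.7000, -2.2000)

velocity change Δv = (0.20800000, -0.19733333, -0.11733333)
applied force F = (3.9000, -3.7000, -2.2000)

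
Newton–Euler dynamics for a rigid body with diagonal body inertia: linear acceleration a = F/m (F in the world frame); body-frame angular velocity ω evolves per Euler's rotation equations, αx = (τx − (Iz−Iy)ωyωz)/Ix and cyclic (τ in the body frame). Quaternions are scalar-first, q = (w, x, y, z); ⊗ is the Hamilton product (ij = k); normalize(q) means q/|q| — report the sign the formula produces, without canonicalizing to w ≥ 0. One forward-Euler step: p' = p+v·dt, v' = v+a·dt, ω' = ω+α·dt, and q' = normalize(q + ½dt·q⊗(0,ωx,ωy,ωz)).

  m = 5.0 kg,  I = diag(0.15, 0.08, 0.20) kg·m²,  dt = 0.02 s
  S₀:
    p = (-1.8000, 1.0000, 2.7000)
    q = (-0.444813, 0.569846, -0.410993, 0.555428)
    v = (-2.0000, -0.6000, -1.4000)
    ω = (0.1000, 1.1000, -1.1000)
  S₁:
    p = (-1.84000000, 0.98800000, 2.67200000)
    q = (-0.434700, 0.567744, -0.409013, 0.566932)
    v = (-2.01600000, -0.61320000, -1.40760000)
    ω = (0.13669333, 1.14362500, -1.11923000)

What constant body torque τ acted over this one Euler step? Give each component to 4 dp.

τ = (0.1300, 0.1800, -0.2000)

ω₁ − ω₀ = (0.03669333, 0.04362500, -0.01923000)
applied torque τ = (0.1300, 0.1800, -0.2000)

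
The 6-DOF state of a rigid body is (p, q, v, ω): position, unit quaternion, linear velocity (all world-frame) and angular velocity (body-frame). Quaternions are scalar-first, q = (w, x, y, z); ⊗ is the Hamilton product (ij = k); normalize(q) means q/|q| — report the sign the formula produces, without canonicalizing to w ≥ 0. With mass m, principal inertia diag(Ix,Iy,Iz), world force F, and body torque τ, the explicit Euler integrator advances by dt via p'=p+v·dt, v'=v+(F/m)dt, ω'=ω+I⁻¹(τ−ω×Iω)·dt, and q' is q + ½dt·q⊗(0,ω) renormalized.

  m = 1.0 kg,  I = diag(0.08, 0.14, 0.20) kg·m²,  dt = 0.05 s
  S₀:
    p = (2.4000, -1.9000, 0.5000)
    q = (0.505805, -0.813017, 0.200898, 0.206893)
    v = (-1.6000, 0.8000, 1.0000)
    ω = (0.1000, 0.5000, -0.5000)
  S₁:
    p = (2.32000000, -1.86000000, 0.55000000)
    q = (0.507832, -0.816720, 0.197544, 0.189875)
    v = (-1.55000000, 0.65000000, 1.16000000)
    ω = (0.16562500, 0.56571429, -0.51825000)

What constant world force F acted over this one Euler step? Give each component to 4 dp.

v₁ − v₀ = (0.05000000, -0.15000000, 0.16000000)
m·(v₁−v₀)/dt = (1.0000, -3.0000, 3.2000)

F = (1.0000, -3.0000, 3.2000)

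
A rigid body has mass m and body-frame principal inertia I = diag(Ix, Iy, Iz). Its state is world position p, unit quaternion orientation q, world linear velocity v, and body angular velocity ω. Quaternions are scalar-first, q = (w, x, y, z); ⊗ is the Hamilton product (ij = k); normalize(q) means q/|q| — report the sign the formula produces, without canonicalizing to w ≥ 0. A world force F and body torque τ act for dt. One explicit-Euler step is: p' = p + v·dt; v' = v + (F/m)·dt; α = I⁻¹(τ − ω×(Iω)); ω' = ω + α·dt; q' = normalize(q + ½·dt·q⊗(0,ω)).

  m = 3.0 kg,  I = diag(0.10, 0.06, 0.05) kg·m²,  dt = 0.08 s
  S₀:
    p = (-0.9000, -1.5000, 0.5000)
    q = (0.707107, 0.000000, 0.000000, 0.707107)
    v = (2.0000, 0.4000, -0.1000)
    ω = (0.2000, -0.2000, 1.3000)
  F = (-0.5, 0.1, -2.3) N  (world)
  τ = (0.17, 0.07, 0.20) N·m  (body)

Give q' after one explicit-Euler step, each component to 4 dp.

q' = (0.6694, 0.0113, 0.0000, 0.7428)

2q̇ = q⊗(0,ω) = (-0.9192391, 0.2828428, 0.0000000, 0.9192391)
q + ½dt·q⊗(0,ω), renormalized = (0.6694, 0.0113, 0.0000, 0.7428)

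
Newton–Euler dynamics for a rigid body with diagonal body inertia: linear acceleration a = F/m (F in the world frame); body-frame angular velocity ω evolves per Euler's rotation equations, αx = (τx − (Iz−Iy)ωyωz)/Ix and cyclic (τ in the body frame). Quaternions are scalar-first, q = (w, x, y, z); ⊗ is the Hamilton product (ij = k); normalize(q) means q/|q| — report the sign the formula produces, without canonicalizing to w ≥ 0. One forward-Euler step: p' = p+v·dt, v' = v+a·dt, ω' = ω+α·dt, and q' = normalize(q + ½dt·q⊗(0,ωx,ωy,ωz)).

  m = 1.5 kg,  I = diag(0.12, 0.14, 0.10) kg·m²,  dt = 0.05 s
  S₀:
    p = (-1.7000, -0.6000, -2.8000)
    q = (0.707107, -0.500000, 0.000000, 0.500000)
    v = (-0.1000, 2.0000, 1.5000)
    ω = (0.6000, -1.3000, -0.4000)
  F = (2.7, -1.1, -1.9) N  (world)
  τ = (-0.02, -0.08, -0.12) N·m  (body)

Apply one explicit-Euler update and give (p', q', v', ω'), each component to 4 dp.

p' = p + v·dt = (-1.7050, -0.5000, -2.7250)
v + (F/m)dt = (-0.0100, 1.9633, 1.4367)
angular accel α = (0.0067, -0.5371, -1.0440)
ω' = ω + α·dt = (0.6003, -1.3269, -0.4522)
2q̇ = q⊗(0,ω) = (0.5000000, 1.0742642, -0.8192391, 0.3671572)
q + ½dt·q⊗(0,ω), renormalized = (0.7191, -0.4728, -0.0205, 0.5088)

p' = (-1.7050, -0.5000, -2.7250)
q' = (0.7191, -0.4728, -0.0205, 0.5088)
v' = (-0.0100, 1.9633, 1.4367)
ω' = (0.6003, -1.3269, -0.4522)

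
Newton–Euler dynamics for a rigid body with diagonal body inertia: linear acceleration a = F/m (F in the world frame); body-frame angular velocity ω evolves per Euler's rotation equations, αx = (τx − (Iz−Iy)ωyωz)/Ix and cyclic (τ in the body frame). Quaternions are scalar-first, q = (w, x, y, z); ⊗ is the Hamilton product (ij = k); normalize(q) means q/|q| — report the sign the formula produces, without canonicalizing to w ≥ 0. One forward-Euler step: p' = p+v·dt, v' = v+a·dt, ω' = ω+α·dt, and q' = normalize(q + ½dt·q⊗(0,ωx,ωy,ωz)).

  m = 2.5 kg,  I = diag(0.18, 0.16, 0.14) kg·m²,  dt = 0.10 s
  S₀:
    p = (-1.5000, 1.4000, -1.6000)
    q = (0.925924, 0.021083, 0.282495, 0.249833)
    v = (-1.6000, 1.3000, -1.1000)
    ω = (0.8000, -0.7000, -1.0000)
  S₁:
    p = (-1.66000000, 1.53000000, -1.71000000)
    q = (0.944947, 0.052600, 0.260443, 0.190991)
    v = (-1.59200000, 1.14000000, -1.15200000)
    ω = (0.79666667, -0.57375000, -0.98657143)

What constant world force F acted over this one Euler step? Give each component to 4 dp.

F = (0.2000, -4.0000, -1.3000)

Δv = v₁−v₀ = (0.00800000, -0.16000000, -0.05200000)
applied force F = (0.2000, -4.0000, -1.3000)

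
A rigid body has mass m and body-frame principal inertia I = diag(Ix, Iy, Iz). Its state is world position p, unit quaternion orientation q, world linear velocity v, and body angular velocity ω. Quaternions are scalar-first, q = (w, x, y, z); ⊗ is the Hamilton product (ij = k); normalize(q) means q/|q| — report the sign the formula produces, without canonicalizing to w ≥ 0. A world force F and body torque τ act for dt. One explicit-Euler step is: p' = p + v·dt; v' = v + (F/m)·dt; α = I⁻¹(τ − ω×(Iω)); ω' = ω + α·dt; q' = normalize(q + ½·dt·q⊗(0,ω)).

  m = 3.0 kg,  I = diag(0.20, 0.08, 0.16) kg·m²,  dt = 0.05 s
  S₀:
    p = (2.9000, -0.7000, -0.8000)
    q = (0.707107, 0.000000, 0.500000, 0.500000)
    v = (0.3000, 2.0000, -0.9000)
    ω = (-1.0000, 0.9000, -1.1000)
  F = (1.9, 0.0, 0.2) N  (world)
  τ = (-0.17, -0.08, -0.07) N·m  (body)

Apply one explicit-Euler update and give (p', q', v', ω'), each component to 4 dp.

new position p' = (2.9150, -0.6000, -0.8450)
v' = v + a·dt = (0.3317, 2.0000, -0.8967)
α = I⁻¹(τ − ω×Iω) = (-0.4540, -1.5500, -1.1125)
new body rate ω' = (-1.0227, 0.8225, -1.1556)
q⊗(0,ω) = (0.1000000, -1.7071070, 0.1363963, -0.2778177)
updated quaternion q' = (0.7089, -0.0426, 0.5029, 0.4926)

p' = (2.9150, -0.6000, -0.8450)
q' = (0.7089, -0.0426, 0.5029, 0.4926)
v' = (0.3317, 2.0000, -0.8967)
ω' = (-1.0227, 0.8225, -1.1556)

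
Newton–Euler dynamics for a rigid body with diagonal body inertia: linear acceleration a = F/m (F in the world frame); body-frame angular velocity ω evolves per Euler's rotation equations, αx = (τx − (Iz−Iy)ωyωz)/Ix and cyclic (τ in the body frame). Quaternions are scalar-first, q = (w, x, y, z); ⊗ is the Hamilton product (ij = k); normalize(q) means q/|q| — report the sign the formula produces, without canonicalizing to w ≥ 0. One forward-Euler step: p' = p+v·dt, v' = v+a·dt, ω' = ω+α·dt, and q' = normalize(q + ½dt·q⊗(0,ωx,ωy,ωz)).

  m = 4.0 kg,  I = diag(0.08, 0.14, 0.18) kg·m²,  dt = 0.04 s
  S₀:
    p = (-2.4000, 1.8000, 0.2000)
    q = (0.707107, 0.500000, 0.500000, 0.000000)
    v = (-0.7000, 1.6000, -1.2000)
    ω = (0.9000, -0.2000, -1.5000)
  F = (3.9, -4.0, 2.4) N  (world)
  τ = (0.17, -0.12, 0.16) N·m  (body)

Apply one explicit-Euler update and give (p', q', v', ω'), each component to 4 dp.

linear accel F/m = (0.9750, -1.0000, 0.6000)
new position p' = (-2.4280, 1.8640, 0.1520)
new velocity v' = (-0.6610, 1.5600, -1.1760)
precession coupling ω×(Iω) = (0.0120, 0.1350, -0.0108)
α = I⁻¹(τ − ω×Iω) = (1.9750, -1.8214, 0.9489)
new body rate ω' = (0.9790, -0.2729, -1.4620)
q⊗(0,ω) = (-0.3500000, -0.1136037, 0.6085786, -1.6106605)
updated quaternion q' = (0.6997, 0.4974, 0.5119, -0.0322)

p' = (-2.4280, 1.8640, 0.1520)
q' = (0.6997, 0.4974, 0.5119, -0.0322)
v' = (-0.6610, 1.5600, -1.1760)
ω' = (0.9790, -0.2729, -1.4620)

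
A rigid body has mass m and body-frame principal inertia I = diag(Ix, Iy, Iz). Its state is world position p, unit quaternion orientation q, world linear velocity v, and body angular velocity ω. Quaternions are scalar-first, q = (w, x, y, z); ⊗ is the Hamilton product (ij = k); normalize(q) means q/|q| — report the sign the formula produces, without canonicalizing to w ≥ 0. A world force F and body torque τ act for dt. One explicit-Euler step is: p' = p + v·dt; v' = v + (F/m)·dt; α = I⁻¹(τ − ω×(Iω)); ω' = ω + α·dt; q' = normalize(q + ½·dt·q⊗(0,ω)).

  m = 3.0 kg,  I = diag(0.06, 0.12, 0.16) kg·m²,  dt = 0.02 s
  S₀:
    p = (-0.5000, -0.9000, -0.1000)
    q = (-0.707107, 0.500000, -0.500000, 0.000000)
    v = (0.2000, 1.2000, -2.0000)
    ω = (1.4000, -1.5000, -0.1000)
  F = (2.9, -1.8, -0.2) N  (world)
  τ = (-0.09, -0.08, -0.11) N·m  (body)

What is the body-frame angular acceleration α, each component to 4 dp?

ω×(Iω) gyroscopic = (0.0060, 0.0140, -0.1260)
(τ − ω×Iω)/I = (-1.6000, -0.7833, 0.1000)

α = (-1.6000, -0.7833, 0.1000)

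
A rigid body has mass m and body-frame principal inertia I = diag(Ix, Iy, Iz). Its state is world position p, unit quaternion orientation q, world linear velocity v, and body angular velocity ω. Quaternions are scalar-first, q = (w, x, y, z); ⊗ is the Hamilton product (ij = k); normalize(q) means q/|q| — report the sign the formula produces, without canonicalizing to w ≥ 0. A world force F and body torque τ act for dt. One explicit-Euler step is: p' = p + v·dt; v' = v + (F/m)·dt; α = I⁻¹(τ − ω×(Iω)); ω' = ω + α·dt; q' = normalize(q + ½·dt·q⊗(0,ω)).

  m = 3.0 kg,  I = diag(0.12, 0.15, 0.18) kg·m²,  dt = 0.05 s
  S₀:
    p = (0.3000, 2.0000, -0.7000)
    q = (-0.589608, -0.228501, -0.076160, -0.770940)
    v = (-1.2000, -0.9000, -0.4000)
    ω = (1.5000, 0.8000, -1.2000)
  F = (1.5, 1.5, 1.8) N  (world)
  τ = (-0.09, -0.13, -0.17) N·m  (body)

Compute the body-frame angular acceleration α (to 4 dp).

precession coupling ω×(Iω) = (-0.0288, 0.1080, 0.0360)
(τ − ω×Iω)/I = (-0.5100, -1.5867, -1.1444)

α = (-0.5100, -1.5867, -1.1444)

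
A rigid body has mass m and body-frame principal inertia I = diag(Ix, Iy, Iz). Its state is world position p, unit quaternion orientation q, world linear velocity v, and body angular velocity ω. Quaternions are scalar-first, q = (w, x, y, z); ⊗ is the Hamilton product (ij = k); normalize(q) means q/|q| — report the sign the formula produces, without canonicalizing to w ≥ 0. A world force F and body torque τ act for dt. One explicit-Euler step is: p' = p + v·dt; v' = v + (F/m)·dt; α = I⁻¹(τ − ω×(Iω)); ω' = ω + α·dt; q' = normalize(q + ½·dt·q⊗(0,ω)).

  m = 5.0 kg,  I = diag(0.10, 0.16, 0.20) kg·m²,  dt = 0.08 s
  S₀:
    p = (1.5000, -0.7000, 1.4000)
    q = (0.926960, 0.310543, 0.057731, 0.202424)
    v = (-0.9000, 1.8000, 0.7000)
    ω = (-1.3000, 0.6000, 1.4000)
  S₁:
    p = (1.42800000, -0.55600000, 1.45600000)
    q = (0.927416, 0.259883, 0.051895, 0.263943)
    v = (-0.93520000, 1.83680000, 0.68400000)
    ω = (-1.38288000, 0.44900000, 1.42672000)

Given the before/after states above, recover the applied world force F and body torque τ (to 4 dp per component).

F = (-2.2000, 2.3000, -1.0000)
τ = (-0.0700, -0.1200, 0.0200)

Δω = ω₁−ω₀ = (-0.08288000, -0.15100000, 0.02672000)
gyro term ω₀×Iω₀ = (0.0336, 0.1820, -0.0468)
applied torque τ = (-0.0700, -0.1200, 0.0200)
velocity change Δv = (-0.03520000, 0.03680000, -0.01600000)
applied force F = (-2.2000, 2.3000, -1.0000)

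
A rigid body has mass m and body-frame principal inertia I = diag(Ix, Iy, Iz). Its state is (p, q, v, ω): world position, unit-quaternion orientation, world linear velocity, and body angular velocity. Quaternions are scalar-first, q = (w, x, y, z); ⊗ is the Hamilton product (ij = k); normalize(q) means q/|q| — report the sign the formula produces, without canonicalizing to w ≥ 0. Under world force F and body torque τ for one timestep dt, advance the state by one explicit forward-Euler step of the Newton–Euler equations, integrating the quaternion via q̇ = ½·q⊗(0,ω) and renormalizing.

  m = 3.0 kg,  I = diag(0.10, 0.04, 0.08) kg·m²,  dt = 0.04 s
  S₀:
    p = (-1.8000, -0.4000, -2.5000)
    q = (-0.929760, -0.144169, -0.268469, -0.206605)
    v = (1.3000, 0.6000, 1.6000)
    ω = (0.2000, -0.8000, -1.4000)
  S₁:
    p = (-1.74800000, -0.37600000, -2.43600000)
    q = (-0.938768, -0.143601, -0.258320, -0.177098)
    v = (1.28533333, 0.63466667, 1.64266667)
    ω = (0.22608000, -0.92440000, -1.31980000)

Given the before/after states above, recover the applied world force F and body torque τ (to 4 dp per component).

F = (-1.1000, 2.6000, 3.2000)
τ = (0.1100, -0.1300, 0.1700)

Δω = ω₁−ω₀ = (0.02608000, -0.12440000, 0.08020000)
ω₀×(Iω₀) = (0.0448, -0.0056, 0.0096)
applied torque τ = (0.1100, -0.1300, 0.1700)
Δv = v₁−v₀ = (-0.01466667, 0.03466667, 0.04266667)
m·(v₁−v₀)/dt = (-1.1000, 2.6000, 3.2000)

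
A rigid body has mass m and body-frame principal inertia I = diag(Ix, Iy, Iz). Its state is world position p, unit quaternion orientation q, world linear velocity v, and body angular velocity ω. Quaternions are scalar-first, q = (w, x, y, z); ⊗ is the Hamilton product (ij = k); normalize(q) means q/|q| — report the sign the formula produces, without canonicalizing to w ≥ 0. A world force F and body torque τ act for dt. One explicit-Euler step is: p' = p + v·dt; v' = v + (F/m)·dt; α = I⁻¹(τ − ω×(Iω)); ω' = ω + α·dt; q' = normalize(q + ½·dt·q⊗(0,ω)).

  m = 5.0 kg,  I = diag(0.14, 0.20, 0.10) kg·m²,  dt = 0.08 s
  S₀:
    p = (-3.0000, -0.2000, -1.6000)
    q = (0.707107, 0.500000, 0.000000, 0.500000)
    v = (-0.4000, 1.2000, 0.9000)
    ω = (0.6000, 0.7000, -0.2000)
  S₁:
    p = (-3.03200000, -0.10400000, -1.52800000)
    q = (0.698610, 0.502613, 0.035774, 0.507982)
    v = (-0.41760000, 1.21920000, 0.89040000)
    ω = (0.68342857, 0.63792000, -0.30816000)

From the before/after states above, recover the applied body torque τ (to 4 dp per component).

τ = (0.1600, -0.1600, -0.1100)

rate change Δω = (0.08342857, -0.06208000, -0.10816000)
I·α + gyro = (0.1600, -0.1600, -0.1100)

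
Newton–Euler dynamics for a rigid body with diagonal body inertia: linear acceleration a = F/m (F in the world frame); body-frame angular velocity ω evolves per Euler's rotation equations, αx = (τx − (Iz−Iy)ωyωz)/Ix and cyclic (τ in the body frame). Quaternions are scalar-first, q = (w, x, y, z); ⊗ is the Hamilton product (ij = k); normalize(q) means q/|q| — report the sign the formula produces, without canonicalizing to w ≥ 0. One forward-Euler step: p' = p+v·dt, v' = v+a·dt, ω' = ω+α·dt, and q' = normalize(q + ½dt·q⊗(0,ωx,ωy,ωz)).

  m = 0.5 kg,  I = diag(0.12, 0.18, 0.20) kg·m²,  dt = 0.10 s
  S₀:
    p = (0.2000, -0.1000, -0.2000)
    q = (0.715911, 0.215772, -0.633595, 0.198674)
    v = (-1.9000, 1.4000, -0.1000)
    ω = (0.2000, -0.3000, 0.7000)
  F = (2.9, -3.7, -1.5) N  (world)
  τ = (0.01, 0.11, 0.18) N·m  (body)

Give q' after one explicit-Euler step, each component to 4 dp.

q' = (0.6968, 0.2036, -0.6494, 0.2267)

2q̇ = q⊗(0,ω) = (-0.3723047, -0.2407321, -0.3260789, 0.5631251)
updated quaternion q' = (0.6968, 0.2036, -0.6494, 0.2267)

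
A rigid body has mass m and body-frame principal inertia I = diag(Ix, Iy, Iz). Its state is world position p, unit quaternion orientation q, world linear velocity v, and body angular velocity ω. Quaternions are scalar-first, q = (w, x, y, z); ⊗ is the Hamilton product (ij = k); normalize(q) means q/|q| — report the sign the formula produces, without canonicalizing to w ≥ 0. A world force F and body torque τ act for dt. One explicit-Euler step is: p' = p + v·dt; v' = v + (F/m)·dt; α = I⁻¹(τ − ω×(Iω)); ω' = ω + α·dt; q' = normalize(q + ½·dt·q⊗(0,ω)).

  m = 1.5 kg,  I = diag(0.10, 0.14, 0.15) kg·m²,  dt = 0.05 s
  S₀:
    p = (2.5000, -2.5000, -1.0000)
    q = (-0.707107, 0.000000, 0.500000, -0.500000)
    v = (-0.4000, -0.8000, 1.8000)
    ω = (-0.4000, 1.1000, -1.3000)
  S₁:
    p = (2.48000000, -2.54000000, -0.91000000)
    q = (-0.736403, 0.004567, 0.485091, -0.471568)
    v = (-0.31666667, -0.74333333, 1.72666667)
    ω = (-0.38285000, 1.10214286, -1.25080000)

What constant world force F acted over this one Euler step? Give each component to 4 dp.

v₁ − v₀ = (0.08333333, 0.05666667, -0.07333333)
F = m·Δv/dt = (2.5000, 1.7000, -2.2000)

F = (2.5000, 1.7000, -2.2000)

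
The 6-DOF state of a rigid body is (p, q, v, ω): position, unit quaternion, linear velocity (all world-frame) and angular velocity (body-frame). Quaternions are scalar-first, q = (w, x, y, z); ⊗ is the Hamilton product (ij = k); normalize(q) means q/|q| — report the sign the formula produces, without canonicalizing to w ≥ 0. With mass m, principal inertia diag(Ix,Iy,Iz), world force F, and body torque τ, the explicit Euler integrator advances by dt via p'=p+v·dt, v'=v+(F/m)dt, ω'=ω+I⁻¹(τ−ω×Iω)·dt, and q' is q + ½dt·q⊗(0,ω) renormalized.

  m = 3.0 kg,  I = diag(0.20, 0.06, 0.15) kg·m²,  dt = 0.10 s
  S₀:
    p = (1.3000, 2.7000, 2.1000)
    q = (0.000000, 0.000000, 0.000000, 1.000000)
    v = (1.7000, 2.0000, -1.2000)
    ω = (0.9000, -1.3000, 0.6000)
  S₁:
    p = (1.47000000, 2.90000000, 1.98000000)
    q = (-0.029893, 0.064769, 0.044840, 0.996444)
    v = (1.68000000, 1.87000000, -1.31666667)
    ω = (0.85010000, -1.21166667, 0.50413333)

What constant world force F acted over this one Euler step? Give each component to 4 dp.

F = (-0.6000, -3.9000, -3.5000)

velocity change Δv = (-0.02000000, -0.13000000, -0.11666667)
m·(v₁−v₀)/dt = (-0.6000, -3.9000, -3.5000)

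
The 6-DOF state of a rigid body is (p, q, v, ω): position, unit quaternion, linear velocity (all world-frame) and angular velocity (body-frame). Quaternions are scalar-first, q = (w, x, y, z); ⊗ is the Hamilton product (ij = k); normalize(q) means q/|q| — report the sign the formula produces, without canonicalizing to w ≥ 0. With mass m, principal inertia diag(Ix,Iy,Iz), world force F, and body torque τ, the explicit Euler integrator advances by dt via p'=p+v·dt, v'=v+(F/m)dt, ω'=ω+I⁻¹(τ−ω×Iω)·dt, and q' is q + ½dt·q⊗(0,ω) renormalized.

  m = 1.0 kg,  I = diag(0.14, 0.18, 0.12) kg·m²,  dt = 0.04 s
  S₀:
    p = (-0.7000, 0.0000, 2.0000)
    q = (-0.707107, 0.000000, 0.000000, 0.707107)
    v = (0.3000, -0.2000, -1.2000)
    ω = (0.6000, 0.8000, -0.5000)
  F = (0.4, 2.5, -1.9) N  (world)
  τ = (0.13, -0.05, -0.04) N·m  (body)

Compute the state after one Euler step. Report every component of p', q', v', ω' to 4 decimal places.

ω×(Iω) gyroscopic = (0.0240, -0.0060, 0.0192)
angular accel α = (0.7571, -0.2444, -0.4933)
ω + α·dt = (0.6303, 0.7902, -0.5197)
Hamilton product q⊗(0,ω) = (0.3535535, -0.9899498, -0.1414214, 0.3535535)
q + ½dt·q⊗(0,ω), renormalized = (-0.6999, -0.0198, -0.0028, 0.7140)
new position p' = (-0.6880, -0.0080, 1.9520)
new velocity v' = (0.3160, -0.1000, -1.2760)

p' = (-0.6880, -0.0080, 1.9520)
q' = (-0.6999, -0.0198, -0.0028, 0.7140)
v' = (0.3160, -0.1000, -1.2760)
ω' = (0.6303, 0.7902, -0.5197)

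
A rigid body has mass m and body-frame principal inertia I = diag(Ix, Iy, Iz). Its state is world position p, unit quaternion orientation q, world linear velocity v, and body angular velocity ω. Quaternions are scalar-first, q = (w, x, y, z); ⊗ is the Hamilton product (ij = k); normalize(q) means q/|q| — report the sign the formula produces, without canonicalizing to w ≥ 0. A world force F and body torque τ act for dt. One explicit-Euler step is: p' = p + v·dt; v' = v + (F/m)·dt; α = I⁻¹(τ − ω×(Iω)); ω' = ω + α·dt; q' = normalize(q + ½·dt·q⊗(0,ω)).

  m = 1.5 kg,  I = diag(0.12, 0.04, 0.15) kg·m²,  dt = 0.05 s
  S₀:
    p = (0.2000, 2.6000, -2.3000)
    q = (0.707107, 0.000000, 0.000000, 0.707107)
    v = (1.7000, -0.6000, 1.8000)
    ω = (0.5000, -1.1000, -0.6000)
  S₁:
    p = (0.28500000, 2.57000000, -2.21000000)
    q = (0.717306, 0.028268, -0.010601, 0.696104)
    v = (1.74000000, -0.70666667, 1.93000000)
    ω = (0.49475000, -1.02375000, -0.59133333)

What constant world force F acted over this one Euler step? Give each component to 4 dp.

velocity change Δv = (0.04000000, -0.10666667, 0.13000000)
F = m·Δv/dt = (1.2000, -3.2000, 3.9000)

F = (1.2000, -3.2000, 3.9000)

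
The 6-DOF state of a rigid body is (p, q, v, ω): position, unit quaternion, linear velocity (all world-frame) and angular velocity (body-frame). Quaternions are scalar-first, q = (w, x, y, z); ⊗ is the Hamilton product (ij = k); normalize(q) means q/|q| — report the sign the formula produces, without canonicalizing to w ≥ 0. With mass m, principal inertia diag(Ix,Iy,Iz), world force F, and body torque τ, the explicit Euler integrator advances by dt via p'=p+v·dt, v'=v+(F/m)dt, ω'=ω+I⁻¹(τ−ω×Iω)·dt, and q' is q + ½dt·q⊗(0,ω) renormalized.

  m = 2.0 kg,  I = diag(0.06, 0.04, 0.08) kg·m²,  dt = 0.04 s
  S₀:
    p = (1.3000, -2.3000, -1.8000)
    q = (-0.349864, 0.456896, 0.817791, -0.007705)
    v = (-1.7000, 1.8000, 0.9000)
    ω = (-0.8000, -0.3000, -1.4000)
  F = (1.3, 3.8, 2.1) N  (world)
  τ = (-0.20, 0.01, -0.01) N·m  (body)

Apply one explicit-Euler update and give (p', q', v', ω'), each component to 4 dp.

p' = (1.2320, -2.2280, -1.7640)
q' = (-0.3377, 0.4393, 0.8324, 0.0124)
v' = (-1.6740, 1.8760, 0.9420)
ω' = (-0.9445, -0.2676, -1.4026)

ω×(Iω) gyroscopic = (0.0168, -0.0224, -0.0048)
angular accel α = (-3.6133, 0.8100, -0.0650)
ω + α·dt = (-0.9445, -0.2676, -1.4026)
2q̇ = q⊗(0,ω) = (0.6000671, -0.8673277, 0.7507776, 1.0069736)
updated quaternion q' = (-0.3377, 0.4393, 0.8324, 0.0124)
linear accel F/m = (0.6500, 1.9000, 1.0500)
p' = p + v·dt = (1.2320, -2.2280, -1.7640)
v' = v + a·dt = (-1.6740, 1.8760, 0.9420)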